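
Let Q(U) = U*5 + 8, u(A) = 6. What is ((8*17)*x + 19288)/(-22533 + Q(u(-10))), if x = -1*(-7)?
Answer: -368/409 ≈ -0.89976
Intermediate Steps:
x = 7
Q(U) = 8 + 5*U (Q(U) = 5*U + 8 = 8 + 5*U)
((8*17)*x + 19288)/(-22533 + Q(u(-10))) = ((8*17)*7 + 19288)/(-22533 + (8 + 5*6)) = (136*7 + 19288)/(-22533 + (8 + 30)) = (952 + 19288)/(-22533 + 38) = 20240/(-22495) = 20240*(-1/22495) = -368/409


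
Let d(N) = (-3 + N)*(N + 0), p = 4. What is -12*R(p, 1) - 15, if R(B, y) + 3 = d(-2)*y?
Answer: -99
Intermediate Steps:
d(N) = N*(-3 + N) (d(N) = (-3 + N)*N = N*(-3 + N))
R(B, y) = -3 + 10*y (R(B, y) = -3 + (-2*(-3 - 2))*y = -3 + (-2*(-5))*y = -3 + 10*y)
-12*R(p, 1) - 15 = -12*(-3 + 10*1) - 15 = -12*(-3 + 10) - 15 = -12*7 - 15 = -84 - 15 = -99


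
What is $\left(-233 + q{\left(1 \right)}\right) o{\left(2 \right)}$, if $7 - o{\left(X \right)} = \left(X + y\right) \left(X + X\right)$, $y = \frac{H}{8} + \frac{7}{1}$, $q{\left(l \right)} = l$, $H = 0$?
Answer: $6728$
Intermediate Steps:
$y = 7$ ($y = \frac{0}{8} + \frac{7}{1} = 0 \cdot \frac{1}{8} + 7 \cdot 1 = 0 + 7 = 7$)
$o{\left(X \right)} = 7 - 2 X \left(7 + X\right)$ ($o{\left(X \right)} = 7 - \left(X + 7\right) \left(X + X\right) = 7 - \left(7 + X\right) 2 X = 7 - 2 X \left(7 + X\right)$)
$\left(-233 + q{\left(1 \right)}\right) o{\left(2 \right)} = \left(-233 + 1\right) \left(7 - 28 - 2 \cdot 2^{2}\right) = - 232 \left(7 - 28 - 8\right) = \left(-232\right) \left(-29\right) = 6728$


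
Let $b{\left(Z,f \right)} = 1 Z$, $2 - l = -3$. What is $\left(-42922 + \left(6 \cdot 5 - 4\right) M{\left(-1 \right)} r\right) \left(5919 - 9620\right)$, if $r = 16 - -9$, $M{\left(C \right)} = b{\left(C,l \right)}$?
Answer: $161259972$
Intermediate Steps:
$l = 5$ ($l = 2 - -3 = 2 + 3 = 5$)
$b{\left(Z,f \right)} = Z$
$M{\left(C \right)} = C$
$r = 25$ ($r = 16 + 9 = 25$)
$\left(-42922 + \left(6 \cdot 5 - 4\right) M{\left(-1 \right)} r\right) \left(5919 - 9620\right) = \left(-42922 + \left(6 \cdot 5 - 4\right) \left(-1\right) 25\right) \left(5919 - 9620\right) = \left(-42922 + \left(30 - 4\right) \left(-1\right) 25\right) \left(-3701\right) = \left(-42922 + 26 \left(-1\right) 25\right) \left(-3701\right) = \left(-42922 - 650\right) \left(-3701\right) = \left(-43572\right) \left(-3701\right) = 161259972$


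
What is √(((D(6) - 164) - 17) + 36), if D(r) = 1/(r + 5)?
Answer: I*√17534/11 ≈ 12.038*I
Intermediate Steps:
D(r) = 1/(5 + r)
√(((D(6) - 164) - 17) + 36) = √(((1/(5 + 6) - 164) - 17) + 36) = √(((1/11 - 164) - 17) + 36) = √((-1803/11 - 17) + 36) = √(-1990/11 + 36) = √(-1594/11) = I*√17534/11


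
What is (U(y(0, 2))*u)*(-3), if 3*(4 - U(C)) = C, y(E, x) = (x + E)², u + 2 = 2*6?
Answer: -80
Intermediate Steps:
u = 10 (u = -2 + 2*6 = -2 + 12 = 10)
y(E, x) = (E + x)²
U(C) = 4 - C/3
(U(y(0, 2))*u)*(-3) = ((4 - (0 + 2)²/3)*10)*(-3) = ((4 - ⅓*2²)*10)*(-3) = ((4 - ⅓*4)*10)*(-3) = ((4 - 4/3)*10)*(-3) = ((8/3)*10)*(-3) = (80/3)*(-3) = -80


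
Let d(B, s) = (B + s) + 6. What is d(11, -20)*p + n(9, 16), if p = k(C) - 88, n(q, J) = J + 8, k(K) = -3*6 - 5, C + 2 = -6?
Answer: 357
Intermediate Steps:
C = -8 (C = -2 - 6 = -8)
k(K) = -23 (k(K) = -18 - 5 = -23)
n(q, J) = 8 + J
d(B, s) = 6 + B + s
p = -111 (p = -23 - 88 = -111)
d(11, -20)*p + n(9, 16) = (6 + 11 - 20)*(-111) + (8 + 16) = -3*(-111) + 24 = 333 + 24 = 357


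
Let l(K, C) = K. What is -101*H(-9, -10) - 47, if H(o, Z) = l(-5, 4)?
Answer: 458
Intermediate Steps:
H(o, Z) = -5
-101*H(-9, -10) - 47 = -101*(-5) - 47 = 505 - 47 = 458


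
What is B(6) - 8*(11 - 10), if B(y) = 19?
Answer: 11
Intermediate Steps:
B(6) - 8*(11 - 10) = 19 - 8*(11 - 10) = 19 - 8 = 11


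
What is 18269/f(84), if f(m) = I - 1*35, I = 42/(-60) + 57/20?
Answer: -365380/657 ≈ -556.13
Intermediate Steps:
I = 43/20 (I = 42*(-1/60) + 57*(1/20) = -7/10 + 57/20 = 43/20 ≈ 2.1500)
f(m) = -657/20 (f(m) = 43/20 - 1*35 = 43/20 - 35 = -657/20)
18269/f(84) = 18269/(-657/20) = 18269*(-20/657) = -365380/657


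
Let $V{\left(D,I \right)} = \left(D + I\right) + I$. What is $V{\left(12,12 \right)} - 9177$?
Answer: $-9141$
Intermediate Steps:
$V{\left(D,I \right)} = D + 2 I$
$V{\left(12,12 \right)} - 9177 = \left(12 + 2 \cdot 12\right) - 9177 = \left(12 + 24\right) - 9177 = 36 - 9177 = -9141$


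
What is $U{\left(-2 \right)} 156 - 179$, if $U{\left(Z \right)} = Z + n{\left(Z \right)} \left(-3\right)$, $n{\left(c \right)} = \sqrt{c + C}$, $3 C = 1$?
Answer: $-491 - 156 i \sqrt{15} \approx -491.0 - 604.19 i$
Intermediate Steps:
$C = \frac{1}{3}$ ($C = \frac{1}{3} \cdot 1 = \frac{1}{3} \approx 0.33333$)
$n{\left(c \right)} = \sqrt{\frac{1}{3} + c}$ ($n{\left(c \right)} = \sqrt{c + \frac{1}{3}} = \sqrt{\frac{1}{3} + c}$)
$U{\left(Z \right)} = Z - \sqrt{3 + 9 Z}$ ($U{\left(Z \right)} = Z + \frac{\sqrt{3 + 9 Z}}{3} \left(-3\right) = Z - \sqrt{3 + 9 Z}$)
$U{\left(-2 \right)} 156 - 179 = \left(-2 - \sqrt{3 + 9 \left(-2\right)}\right) 156 - 179 = \left(-2 - \sqrt{3 - 18}\right) 156 - 179 = \left(-2 - \sqrt{-15}\right) 156 - 179 = \left(-2 - i \sqrt{15}\right) 156 - 179 = \left(-312 - 156 i \sqrt{15}\right) - 179 = -491 - 156 i \sqrt{15}$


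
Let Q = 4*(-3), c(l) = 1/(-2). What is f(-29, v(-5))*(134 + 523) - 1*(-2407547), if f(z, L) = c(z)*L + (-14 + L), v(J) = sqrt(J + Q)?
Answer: 2398349 + 657*I*sqrt(17)/2 ≈ 2.3983e+6 + 1354.4*I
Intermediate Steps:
c(l) = -1/2
Q = -12
v(J) = sqrt(-12 + J) (v(J) = sqrt(J - 12) = sqrt(-12 + J))
f(z, L) = -14 + L/2 (f(z, L) = -L/2 + (-14 + L) = -14 + L/2)
f(-29, v(-5))*(134 + 523) - 1*(-2407547) = (-14 + sqrt(-12 - 5)/2)*(134 + 523) - 1*(-2407547) = (-14 + sqrt(-17)/2)*657 + 2407547 = (-14 + (I*sqrt(17))/2)*657 + 2407547 = (-14 + I*sqrt(17)/2)*657 + 2407547 = (-9198 + 657*I*sqrt(17)/2) + 2407547 = 2398349 + 657*I*sqrt(17)/2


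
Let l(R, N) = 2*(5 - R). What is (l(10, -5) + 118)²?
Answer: 11664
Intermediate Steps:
l(R, N) = 10 - 2*R
(l(10, -5) + 118)² = ((10 - 2*10) + 118)² = ((10 - 20) + 118)² = (-10 + 118)² = 108² = 11664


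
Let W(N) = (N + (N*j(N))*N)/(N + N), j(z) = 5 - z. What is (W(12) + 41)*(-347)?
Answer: 347/2 ≈ 173.50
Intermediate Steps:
W(N) = (N + N²*(5 - N))/(2*N) (W(N) = (N + (N*(5 - N))*N)/(N + N) = (N + N²*(5 - N))/((2*N)) = (N + N²*(5 - N))*(1/(2*N)) = (N + N²*(5 - N))/(2*N))
(W(12) + 41)*(-347) = ((½ - ½*12*(-5 + 12)) + 41)*(-347) = ((½ - ½*12*7) + 41)*(-347) = ((½ - 42) + 41)*(-347) = (-83/2 + 41)*(-347) = -½*(-347) = 347/2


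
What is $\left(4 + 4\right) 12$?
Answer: $96$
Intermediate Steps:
$\left(4 + 4\right) 12 = 8 \cdot 12 = 96$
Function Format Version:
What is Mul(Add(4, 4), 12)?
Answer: 96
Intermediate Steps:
Mul(Add(4, 4), 12) = Mul(8, 12) = 96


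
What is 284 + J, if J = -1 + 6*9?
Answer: 337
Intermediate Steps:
J = 53 (J = -1 + 54 = 53)
284 + J = 284 + 53 = 337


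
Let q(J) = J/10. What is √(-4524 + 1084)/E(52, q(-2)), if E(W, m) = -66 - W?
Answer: -2*I*√215/59 ≈ -0.49705*I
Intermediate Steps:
q(J) = J/10 (q(J) = J*(⅒) = J/10)
√(-4524 + 1084)/E(52, q(-2)) = √(-4524 + 1084)/(-66 - 1*52) = √(-3440)/(-66 - 52) = (4*I*√215)/(-118) = (4*I*√215)*(-1/118) = -2*I*√215/59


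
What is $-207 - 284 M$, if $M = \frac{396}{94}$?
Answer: $- \frac{65961}{47} \approx -1403.4$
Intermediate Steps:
$M = \frac{198}{47}$ ($M = 396 \cdot \frac{1}{94} = \frac{198}{47} \approx 4.2128$)
$-207 - 284 M = -207 - \frac{56232}{47} = - \frac{65961}{47}$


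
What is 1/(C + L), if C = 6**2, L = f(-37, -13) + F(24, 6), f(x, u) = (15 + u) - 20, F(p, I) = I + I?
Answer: 1/30 ≈ 0.033333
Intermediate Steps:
F(p, I) = 2*I
f(x, u) = -5 + u
L = -6 (L = (-5 - 13) + 2*6 = -18 + 12 = -6)
C = 36
1/(C + L) = 1/(36 - 6) = 1/30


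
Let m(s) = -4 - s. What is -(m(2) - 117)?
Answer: 123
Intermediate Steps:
-(m(2) - 117) = -((-4 - 1*2) - 117) = -((-4 - 2) - 117) = -(-6 - 117) = -1*(-123) = 123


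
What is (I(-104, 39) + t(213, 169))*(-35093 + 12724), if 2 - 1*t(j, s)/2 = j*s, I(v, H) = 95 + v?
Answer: 1610545631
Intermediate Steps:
t(j, s) = 4 - 2*j*s
(I(-104, 39) + t(213, 169))*(-35093 + 12724) = ((95 - 104) + (4 - 2*213*169))*(-35093 + 12724) = (-9 + (4 - 71994))*(-22369) = (-9 - 71990)*(-22369) = -71999*(-22369) = 1610545631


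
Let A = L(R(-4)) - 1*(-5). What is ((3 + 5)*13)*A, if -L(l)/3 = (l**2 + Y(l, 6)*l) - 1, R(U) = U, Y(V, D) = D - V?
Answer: 8320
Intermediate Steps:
L(l) = 3 - 3*l**2 - 3*l*(6 - l) (L(l) = -3*((l**2 + (6 - l)*l) - 1) = -3*((l**2 + l*(6 - l)) - 1) = -3*(-1 + l**2 + l*(6 - l)) = 3 - 3*l**2 - 3*l*(6 - l))
A = 80 (A = (3 - 18*(-4)) - 1*(-5) = (3 + 72) + 5 = 75 + 5 = 80)
((3 + 5)*13)*A = ((3 + 5)*13)*80 = (8*13)*80 = 104*80 = 8320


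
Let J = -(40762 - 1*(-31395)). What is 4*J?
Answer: -288628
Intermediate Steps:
J = -72157 (J = -(40762 + 31395) = -1*72157 = -72157)
4*J = 4*(-72157) = -288628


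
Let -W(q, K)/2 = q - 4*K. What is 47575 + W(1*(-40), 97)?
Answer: 48431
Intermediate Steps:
W(q, K) = -2*q + 8*K (W(q, K) = -2*(q - 4*K) = -2*q + 8*K)
47575 + W(1*(-40), 97) = 47575 + (-2*(-40) + 8*97) = 47575 + (-2*(-40) + 776) = 47575 + (80 + 776) = 47575 + 856 = 48431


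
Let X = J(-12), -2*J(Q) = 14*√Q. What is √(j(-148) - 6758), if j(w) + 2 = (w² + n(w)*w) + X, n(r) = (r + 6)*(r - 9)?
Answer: √(-3284368 - 14*I*√3) ≈ 0.007 - 1812.3*I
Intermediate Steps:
n(r) = (-9 + r)*(6 + r) (n(r) = (6 + r)*(-9 + r) = (-9 + r)*(6 + r))
J(Q) = -7*√Q
X = -14*I*√3 ≈ -24.249*I
j(w) = -2 + w² + w*(-54 + w² - 3*w) - 14*I*√3 (j(w) = -2 + ((w² + (-54 + w² - 3*w)*w) - 14*I*√3) = -2 + ((w² + w*(-54 + w² - 3*w)) - 14*I*√3) = -2 + (w² + w*(-54 + w² - 3*w) - 14*I*√3) = -2 + w² + w*(-54 + w² - 3*w) - 14*I*√3)
√(j(-148) - 6758) = √((-2 + (-148)³ - 54*(-148) - 2*(-148)² - 14*I*√3) - 6758) = √((-2 - 3241792 + 7992 - 2*21904 - 14*I*√3) - 6758) = √((-2 - 3241792 + 7992 - 43808 - 14*I*√3) - 6758) = √((-3277610 - 14*I*√3) - 6758) = √(-3284368 - 14*I*√3)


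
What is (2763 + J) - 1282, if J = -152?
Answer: 1329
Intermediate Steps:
(2763 + J) - 1282 = (2763 - 152) - 1282 = 2611 - 1282 = 1329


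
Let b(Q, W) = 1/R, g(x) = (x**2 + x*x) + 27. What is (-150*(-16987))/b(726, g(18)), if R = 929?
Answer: 2367138450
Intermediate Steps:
g(x) = 27 + 2*x**2 (g(x) = (x**2 + x**2) + 27 = 2*x**2 + 27 = 27 + 2*x**2)
b(Q, W) = 1/929
(-150*(-16987))/b(726, g(18)) = (-150*(-16987))/(1/929) = 2548050*929 = 2367138450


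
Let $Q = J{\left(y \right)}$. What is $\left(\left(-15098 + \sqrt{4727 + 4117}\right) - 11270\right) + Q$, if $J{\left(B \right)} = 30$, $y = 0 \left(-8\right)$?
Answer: $-26338 + 2 \sqrt{2211} \approx -26244.0$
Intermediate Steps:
$y = 0$
$Q = 30$
$\left(\left(-15098 + \sqrt{4727 + 4117}\right) - 11270\right) + Q = \left(\left(-15098 + \sqrt{4727 + 4117}\right) - 11270\right) + 30 = \left(\left(-15098 + \sqrt{8844}\right) - 11270\right) + 30 = \left(\left(-15098 + 2 \sqrt{2211}\right) - 11270\right) + 30 = \left(-26368 + 2 \sqrt{2211}\right) + 30 = -26338 + 2 \sqrt{2211}$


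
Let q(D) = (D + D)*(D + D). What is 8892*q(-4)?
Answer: 569088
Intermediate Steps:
q(D) = 4*D² (q(D) = (2*D)*(2*D) = 4*D²)
8892*q(-4) = 8892*(4*(-4)²) = 8892*(4*16) = 8892*64 = 569088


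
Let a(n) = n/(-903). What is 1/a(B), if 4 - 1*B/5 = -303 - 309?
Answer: -129/440 ≈ -0.29318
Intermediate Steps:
B = 3080 (B = 20 - 5*(-303 - 309) = 20 - 5*(-612) = 20 + 3060 = 3080)
a(n) = -n/903 (a(n) = n*(-1/903) = -n/903)
1/a(B) = 1/(-1/903*3080) = 1/(-440/129) = -129/440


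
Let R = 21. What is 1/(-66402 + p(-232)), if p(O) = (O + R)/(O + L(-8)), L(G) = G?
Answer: -240/15936269 ≈ -1.5060e-5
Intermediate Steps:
p(O) = (21 + O)/(-8 + O) (p(O) = (O + 21)/(O - 8) = (21 + O)/(-8 + O))
1/(-66402 + p(-232)) = 1/(-66402 + (21 - 232)/(-8 - 232)) = 1/(-66402 - 211/(-240)) = 1/(-66402 - 1/240*(-211)) = 1/(-66402 + 211/240) = 1/(-15936269/240) = -240/15936269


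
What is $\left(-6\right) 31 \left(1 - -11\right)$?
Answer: $-2232$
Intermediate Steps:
$\left(-6\right) 31 \left(1 - -11\right) = - 186 \left(1 + 11\right) = \left(-186\right) 12 = -2232$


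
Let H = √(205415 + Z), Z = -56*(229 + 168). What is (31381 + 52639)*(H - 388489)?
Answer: -32640845780 + 84020*√183183 ≈ -3.2605e+10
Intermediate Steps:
Z = -22232 (Z = -56*397 = -22232)
H = √183183 (H = √(205415 - 22232) = √183183 ≈ 428.00)
(31381 + 52639)*(H - 388489) = (31381 + 52639)*(√183183 - 388489) = 84020*(-388489 + √183183) = -32640845780 + 84020*√183183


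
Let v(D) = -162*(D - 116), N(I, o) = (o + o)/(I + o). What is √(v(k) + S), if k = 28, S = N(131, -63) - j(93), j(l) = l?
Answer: √16370286/34 ≈ 119.00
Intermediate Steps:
N(I, o) = 2*o/(I + o) (N(I, o) = (2*o)/(I + o) = 2*o/(I + o))
S = -3225/34 (S = 2*(-63)/(131 - 63) - 1*93 = 2*(-63)/68 - 93 = 2*(-63)*(1/68) - 93 = -63/34 - 93 = -3225/34 ≈ -94.853)
v(D) = 18792 - 162*D (v(D) = -162*(-116 + D) = 18792 - 162*D)
√(v(k) + S) = √((18792 - 162*28) - 3225/34) = √((18792 - 4536) - 3225/34) = √(14256 - 3225/34) = √(481479/34) = √16370286/34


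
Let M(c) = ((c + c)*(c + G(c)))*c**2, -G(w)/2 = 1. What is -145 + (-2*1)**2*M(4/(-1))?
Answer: 2927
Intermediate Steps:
G(w) = -2 (G(w) = -2*1 = -2)
M(c) = 2*c**3*(-2 + c) (M(c) = ((c + c)*(c - 2))*c**2 = ((2*c)*(-2 + c))*c**2 = (2*c*(-2 + c))*c**2 = 2*c**3*(-2 + c))
-145 + (-2*1)**2*M(4/(-1)) = -145 + (-2*1)**2*(2*(4/(-1))**3*(-2 + 4/(-1))) = -145 + (-2)**2*(2*(4*(-1))**3*(-2 + 4*(-1))) = -145 + 4*(2*(-4)**3*(-2 - 4)) = -145 + 4*(2*(-64)*(-6)) = -145 + 4*768 = -145 + 3072 = 2927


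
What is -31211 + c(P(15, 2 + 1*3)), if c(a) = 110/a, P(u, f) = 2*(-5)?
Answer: -31222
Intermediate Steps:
P(u, f) = -10
-31211 + c(P(15, 2 + 1*3)) = -31211 + 110/(-10) = -31211 + 110*(-1/10) = -31211 - 11 = -31222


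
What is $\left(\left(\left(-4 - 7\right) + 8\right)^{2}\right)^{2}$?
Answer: $81$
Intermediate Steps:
$\left(\left(\left(-4 - 7\right) + 8\right)^{2}\right)^{2} = \left(\left(-11 + 8\right)^{2}\right)^{2} = \left(\left(-3\right)^{2}\right)^{2} = 9^{2} = 81$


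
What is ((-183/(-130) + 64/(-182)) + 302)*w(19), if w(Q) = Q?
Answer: 5239839/910 ≈ 5758.1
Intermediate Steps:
((-183/(-130) + 64/(-182)) + 302)*w(19) = ((-183/(-130) + 64/(-182)) + 302)*19 = ((-183*(-1/130) + 64*(-1/182)) + 302)*19 = ((183/130 - 32/91) + 302)*19 = (961/910 + 302)*19 = (275781/910)*19 = 5239839/910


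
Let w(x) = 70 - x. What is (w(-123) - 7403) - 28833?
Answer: -36043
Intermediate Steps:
(w(-123) - 7403) - 28833 = ((70 - 1*(-123)) - 7403) - 28833 = ((70 + 123) - 7403) - 28833 = (193 - 7403) - 28833 = -7210 - 28833 = -36043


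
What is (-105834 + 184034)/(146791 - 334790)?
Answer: -78200/187999 ≈ -0.41596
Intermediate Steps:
(-105834 + 184034)/(146791 - 334790) = 78200/(-187999) = 78200*(-1/187999) = -78200/187999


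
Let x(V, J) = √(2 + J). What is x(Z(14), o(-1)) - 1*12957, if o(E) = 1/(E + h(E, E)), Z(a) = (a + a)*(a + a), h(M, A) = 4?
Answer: -12957 + √21/3 ≈ -12955.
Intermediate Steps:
Z(a) = 4*a² (Z(a) = (2*a)*(2*a) = 4*a²)
o(E) = 1/(4 + E) (o(E) = 1/(E + 4) = 1/(4 + E))
x(Z(14), o(-1)) - 1*12957 = √(2 + 1/(4 - 1)) - 1*12957 = √(2 + 1/3) - 12957 = √(2 + ⅓) - 12957 = √(7/3) - 12957 = √21/3 - 12957 = -12957 + √21/3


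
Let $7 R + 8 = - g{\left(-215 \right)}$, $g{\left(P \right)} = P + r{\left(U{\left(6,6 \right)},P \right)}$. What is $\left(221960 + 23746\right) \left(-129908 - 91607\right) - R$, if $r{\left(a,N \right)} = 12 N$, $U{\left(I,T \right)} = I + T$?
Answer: $- \frac{380992954917}{7} \approx -5.4428 \cdot 10^{10}$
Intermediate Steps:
$g{\left(P \right)} = 13 P$ ($g{\left(P \right)} = P + 12 P = 13 P$)
$R = \frac{2787}{7}$ ($R = - \frac{8}{7} + \frac{\left(-1\right) 13 \left(-215\right)}{7} = - \frac{8}{7} + \frac{\left(-1\right) \left(-2795\right)}{7} = - \frac{8}{7} + \frac{1}{7} \cdot 2795 = - \frac{8}{7} + \frac{2795}{7} = \frac{2787}{7} \approx 398.14$)
$\left(221960 + 23746\right) \left(-129908 - 91607\right) - R = \left(221960 + 23746\right) \left(-129908 - 91607\right) - \frac{2787}{7} = 245706 \left(-221515\right) - \frac{2787}{7} = -54427564590 - \frac{2787}{7} = - \frac{380992954917}{7}$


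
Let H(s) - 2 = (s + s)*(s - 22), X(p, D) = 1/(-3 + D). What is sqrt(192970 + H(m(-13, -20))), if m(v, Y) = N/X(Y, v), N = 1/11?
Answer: 2*sqrt(5839467)/11 ≈ 439.36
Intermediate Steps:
N = 1/11 ≈ 0.090909
m(v, Y) = -3/11 + v/11 (m(v, Y) = 1/(11*(1/(-3 + v))) = (-3 + v)/11 = -3/11 + v/11)
H(s) = 2 + 2*s*(-22 + s) (H(s) = 2 + (s + s)*(s - 22) = 2 + (2*s)*(-22 + s) = 2 + 2*s*(-22 + s))
sqrt(192970 + H(m(-13, -20))) = sqrt(192970 + (2 - 44*(-3/11 + (1/11)*(-13)) + 2*(-3/11 + (1/11)*(-13))**2)) = sqrt(192970 + (2 - 44*(-3/11 - 13/11) + 2*(-3/11 - 13/11)**2)) = sqrt(192970 + (2 - 44*(-16/11) + 2*(-16/11)**2)) = sqrt(192970 + (2 + 64 + 2*(256/121))) = sqrt(192970 + (2 + 64 + 512/121)) = sqrt(192970 + 8498/121) = sqrt(23357868/121) = 2*sqrt(5839467)/11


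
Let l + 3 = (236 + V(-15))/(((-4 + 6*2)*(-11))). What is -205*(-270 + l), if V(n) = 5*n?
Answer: 4957925/88 ≈ 56340.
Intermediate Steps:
l = -425/88 (l = -3 + (236 + 5*(-15))/(((-4 + 6*2)*(-11))) = -3 + (236 - 75)/(((-4 + 12)*(-11))) = -3 + 161/((8*(-11))) = -3 + 161/(-88) = -3 + 161*(-1/88) = -3 - 161/88 = -425/88 ≈ -4.8295)
-205*(-270 + l) = -205*(-270 - 425/88) = -205*(-24185/88) = 4957925/88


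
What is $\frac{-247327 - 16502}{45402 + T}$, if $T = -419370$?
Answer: $\frac{87943}{124656} \approx 0.70549$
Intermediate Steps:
$\frac{-247327 - 16502}{45402 + T} = \frac{-247327 - 16502}{45402 - 419370} = - \frac{263829}{-373968} = \left(-263829\right) \left(- \frac{1}{373968}\right) = \frac{87943}{124656}$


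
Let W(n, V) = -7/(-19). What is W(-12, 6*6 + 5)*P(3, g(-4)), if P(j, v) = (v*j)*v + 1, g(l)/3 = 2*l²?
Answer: 193543/19 ≈ 10186.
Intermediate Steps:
g(l) = 6*l² (g(l) = 3*(2*l²) = 6*l²)
P(j, v) = 1 + j*v² (P(j, v) = (j*v)*v + 1 = j*v² + 1 = 1 + j*v²)
W(n, V) = 7/19 (W(n, V) = -7*(-1/19) = 7/19)
W(-12, 6*6 + 5)*P(3, g(-4)) = 7*(1 + 3*(6*(-4)²)²)/19 = 7*(1 + 3*(6*16)²)/19 = 7*(1 + 3*96²)/19 = 7*(1 + 3*9216)/19 = 7*(1 + 27648)/19 = (7/19)*27649 = 193543/19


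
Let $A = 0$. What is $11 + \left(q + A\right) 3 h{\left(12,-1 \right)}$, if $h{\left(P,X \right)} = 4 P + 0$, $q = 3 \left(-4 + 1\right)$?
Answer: $-1285$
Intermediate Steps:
$q = -9$ ($q = 3 \left(-3\right) = -9$)
$h{\left(P,X \right)} = 4 P$
$11 + \left(q + A\right) 3 h{\left(12,-1 \right)} = 11 + \left(-9 + 0\right) 3 \cdot 4 \cdot 12 = 11 + \left(-9\right) 3 \cdot 48 = 11 - 1296 = -1285$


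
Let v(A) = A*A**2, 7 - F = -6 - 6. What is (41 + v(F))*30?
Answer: 207000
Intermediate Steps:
F = 19 (F = 7 - (-6 - 6) = 7 - 1*(-12) = 7 + 12 = 19)
v(A) = A**3
(41 + v(F))*30 = (41 + 19**3)*30 = (41 + 6859)*30 = 6900*30 = 207000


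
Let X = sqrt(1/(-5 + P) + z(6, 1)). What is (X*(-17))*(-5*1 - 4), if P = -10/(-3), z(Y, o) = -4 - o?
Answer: 306*I*sqrt(35)/5 ≈ 362.06*I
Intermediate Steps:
P = 10/3 (P = -10*(-1/3) = 10/3 ≈ 3.3333)
X = 2*I*sqrt(35)/5 (X = sqrt(1/(-5 + 10/3) + (-4 - 1*1)) = sqrt(1/(-5/3) + (-4 - 1)) = sqrt(-3/5 - 5) = sqrt(-28/5) = 2*I*sqrt(35)/5 ≈ 2.3664*I)
(X*(-17))*(-5*1 - 4) = ((2*I*sqrt(35)/5)*(-17))*(-5*1 - 4) = (-34*I*sqrt(35)/5)*(-5 - 4) = -34*I*sqrt(35)/5*(-9) = 306*I*sqrt(35)/5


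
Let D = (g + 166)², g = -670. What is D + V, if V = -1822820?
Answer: -1568804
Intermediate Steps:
D = 254016 (D = (-670 + 166)² = (-504)² = 254016)
D + V = 254016 - 1822820 = -1568804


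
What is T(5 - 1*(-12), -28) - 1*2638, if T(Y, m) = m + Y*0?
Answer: -2666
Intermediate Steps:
T(Y, m) = m (T(Y, m) = m + 0 = m)
T(5 - 1*(-12), -28) - 1*2638 = -28 - 1*2638 = -28 - 2638 = -2666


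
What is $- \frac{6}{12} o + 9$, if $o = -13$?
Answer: $\frac{31}{2} \approx 15.5$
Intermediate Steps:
$- \frac{6}{12} o + 9 = - \frac{6}{12} \left(-13\right) + 9 = \left(-6\right) \frac{1}{12} \left(-13\right) + 9 = \left(- \frac{1}{2}\right) \left(-13\right) + 9 = \frac{13}{2} + 9 = \frac{31}{2}$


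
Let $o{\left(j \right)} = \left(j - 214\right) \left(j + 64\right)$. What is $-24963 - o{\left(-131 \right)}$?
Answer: $-48078$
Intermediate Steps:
$o{\left(j \right)} = \left(-214 + j\right) \left(64 + j\right)$
$-24963 - o{\left(-131 \right)} = -24963 - \left(-13696 + \left(-131\right)^{2} - -19650\right) = -24963 - \left(-13696 + 17161 + 19650\right) = -24963 - 23115 = -48078$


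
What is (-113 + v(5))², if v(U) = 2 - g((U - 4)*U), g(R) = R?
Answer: 13456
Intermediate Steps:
v(U) = 2 - U*(-4 + U) (v(U) = 2 - (U - 4)*U = 2 - (-4 + U)*U = 2 - U*(-4 + U))
(-113 + v(5))² = (-113 + (2 - 1*5*(-4 + 5)))² = (-113 + (2 - 1*5*1))² = (-113 + (2 - 5))² = (-113 - 3)² = (-116)² = 13456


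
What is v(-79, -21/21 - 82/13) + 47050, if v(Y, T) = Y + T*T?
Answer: 7947124/169 ≈ 47024.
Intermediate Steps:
v(Y, T) = Y + T**2
v(-79, -21/21 - 82/13) + 47050 = (-79 + (-21/21 - 82/13)**2) + 47050 = (-79 + (-21*1/21 - 82*1/13)**2) + 47050 = (-79 + (-1 - 82/13)**2) + 47050 = (-79 + (-95/13)**2) + 47050 = (-79 + 9025/169) + 47050 = -4326/169 + 47050 = 7947124/169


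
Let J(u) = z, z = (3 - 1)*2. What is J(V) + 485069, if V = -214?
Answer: 485073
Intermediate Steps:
z = 4 (z = 2*2 = 4)
J(u) = 4
J(V) + 485069 = 4 + 485069 = 485073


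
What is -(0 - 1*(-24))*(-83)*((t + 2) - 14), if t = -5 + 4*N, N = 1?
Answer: -25896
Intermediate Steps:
t = -1 (t = -5 + 4*1 = -5 + 4 = -1)
-(0 - 1*(-24))*(-83)*((t + 2) - 14) = -(0 - 1*(-24))*(-83)*((-1 + 2) - 14) = -(0 + 24)*(-83)*(1 - 14) = -24*(-83)*(-13) = -(-1992)*(-13) = -1*25896 = -25896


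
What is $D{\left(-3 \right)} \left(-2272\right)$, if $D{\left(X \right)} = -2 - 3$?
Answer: $11360$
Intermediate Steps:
$D{\left(X \right)} = -5$
$D{\left(-3 \right)} \left(-2272\right) = \left(-5\right) \left(-2272\right) = 11360$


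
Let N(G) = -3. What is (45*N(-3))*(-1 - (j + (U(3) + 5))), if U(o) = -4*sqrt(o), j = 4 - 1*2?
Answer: 1080 - 540*sqrt(3) ≈ 144.69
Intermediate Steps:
j = 2 (j = 4 - 2 = 2)
(45*N(-3))*(-1 - (j + (U(3) + 5))) = (45*(-3))*(-1 - (2 + (-4*sqrt(3) + 5))) = -135*(-1 - (2 + (5 - 4*sqrt(3)))) = -135*(-1 - (7 - 4*sqrt(3))) = -135*(-1 + (-7 + 4*sqrt(3))) = -135*(-8 + 4*sqrt(3)) = 1080 - 540*sqrt(3)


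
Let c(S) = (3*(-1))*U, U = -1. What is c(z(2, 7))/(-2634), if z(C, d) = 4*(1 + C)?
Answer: -1/878 ≈ -0.0011390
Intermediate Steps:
z(C, d) = 4 + 4*C
c(S) = 3 (c(S) = (3*(-1))*(-1) = -3*(-1) = 3)
c(z(2, 7))/(-2634) = 3/(-2634) = -1/2634*3 = -1/878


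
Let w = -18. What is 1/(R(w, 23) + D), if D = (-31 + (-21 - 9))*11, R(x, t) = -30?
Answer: -1/701 ≈ -0.0014265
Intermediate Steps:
D = -671 (D = (-31 - 30)*11 = -61*11 = -671)
1/(R(w, 23) + D) = 1/(-30 - 671) = 1/(-701) = -1/701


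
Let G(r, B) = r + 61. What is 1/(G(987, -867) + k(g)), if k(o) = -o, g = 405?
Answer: 1/643 ≈ 0.0015552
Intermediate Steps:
G(r, B) = 61 + r
1/(G(987, -867) + k(g)) = 1/((61 + 987) - 1*405) = 1/(1048 - 405) = 1/643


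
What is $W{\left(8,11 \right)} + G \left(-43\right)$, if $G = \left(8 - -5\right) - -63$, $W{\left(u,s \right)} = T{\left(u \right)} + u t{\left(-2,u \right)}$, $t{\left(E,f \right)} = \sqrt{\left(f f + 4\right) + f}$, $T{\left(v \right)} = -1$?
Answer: $-3269 + 16 \sqrt{19} \approx -3199.3$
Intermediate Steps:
$t{\left(E,f \right)} = \sqrt{4 + f + f^{2}}$ ($t{\left(E,f \right)} = \sqrt{\left(f^{2} + 4\right) + f} = \sqrt{\left(4 + f^{2}\right) + f} = \sqrt{4 + f + f^{2}}$)
$W{\left(u,s \right)} = -1 + u \sqrt{4 + u + u^{2}}$
$G = 76$ ($G = \left(8 + 5\right) + 63 = 13 + 63 = 76$)
$W{\left(8,11 \right)} + G \left(-43\right) = \left(-1 + 8 \sqrt{4 + 8 + 8^{2}}\right) + 76 \left(-43\right) = \left(-1 + 8 \sqrt{4 + 8 + 64}\right) - 3268 = \left(-1 + 8 \sqrt{76}\right) - 3268 = \left(-1 + 8 \cdot 2 \sqrt{19}\right) - 3268 = \left(-1 + 16 \sqrt{19}\right) - 3268 = -3269 + 16 \sqrt{19}$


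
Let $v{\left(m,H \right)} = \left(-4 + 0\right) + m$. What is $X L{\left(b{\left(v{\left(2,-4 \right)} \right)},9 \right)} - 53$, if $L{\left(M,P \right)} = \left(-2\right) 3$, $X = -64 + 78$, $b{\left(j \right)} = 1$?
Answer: $-137$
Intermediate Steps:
$v{\left(m,H \right)} = -4 + m$
$X = 14$
$L{\left(M,P \right)} = -6$
$X L{\left(b{\left(v{\left(2,-4 \right)} \right)},9 \right)} - 53 = 14 \left(-6\right) - 53 = -84 - 53 = -137$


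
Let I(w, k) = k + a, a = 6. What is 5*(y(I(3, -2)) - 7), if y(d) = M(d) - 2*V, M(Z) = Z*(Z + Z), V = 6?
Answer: 65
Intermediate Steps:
I(w, k) = 6 + k (I(w, k) = k + 6 = 6 + k)
M(Z) = 2*Z² (M(Z) = Z*(2*Z) = 2*Z²)
y(d) = -12 + 2*d² (y(d) = 2*d² - 2*6 = 2*d² - 12 = -12 + 2*d²)
5*(y(I(3, -2)) - 7) = 5*((-12 + 2*(6 - 2)²) - 7) = 5*((-12 + 2*4²) - 7) = 5*((-12 + 2*16) - 7) = 5*((-12 + 32) - 7) = 5*(20 - 7) = 5*13 = 65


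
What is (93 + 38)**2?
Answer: 17161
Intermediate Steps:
(93 + 38)**2 = 131**2 = 17161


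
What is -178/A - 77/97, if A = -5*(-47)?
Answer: -35361/22795 ≈ -1.5513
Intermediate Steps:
A = 235
-178/A - 77/97 = -178/235 - 77/97 = -35361/22795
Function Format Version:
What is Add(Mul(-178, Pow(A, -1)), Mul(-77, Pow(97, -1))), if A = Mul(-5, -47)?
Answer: Rational(-35361, 22795) ≈ -1.5513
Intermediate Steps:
A = 235
Add(Mul(-178, Pow(A, -1)), Mul(-77, Pow(97, -1))) = Add(Mul(-178, Pow(235, -1)), Mul(-77, Pow(97, -1))) = Add(Mul(-178, Rational(1, 235)), Mul(-77, Rational(1, 97))) = Add(Rational(-178, 235), Rational(-77, 97)) = Rational(-35361, 22795)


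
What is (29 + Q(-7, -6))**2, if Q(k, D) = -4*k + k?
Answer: 2500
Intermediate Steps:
Q(k, D) = -3*k
(29 + Q(-7, -6))**2 = (29 - 3*(-7))**2 = (29 + 21)**2 = 50**2 = 2500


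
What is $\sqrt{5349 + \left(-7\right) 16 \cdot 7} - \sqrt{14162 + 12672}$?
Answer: $\sqrt{4565} - \sqrt{26834} \approx -96.246$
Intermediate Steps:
$\sqrt{5349 + \left(-7\right) 16 \cdot 7} - \sqrt{14162 + 12672} = \sqrt{5349 - 784} - \sqrt{26834} = \sqrt{4565} - \sqrt{26834}$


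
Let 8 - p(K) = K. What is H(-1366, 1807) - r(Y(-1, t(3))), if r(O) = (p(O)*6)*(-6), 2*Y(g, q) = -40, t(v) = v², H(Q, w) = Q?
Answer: -358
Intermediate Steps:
p(K) = 8 - K
Y(g, q) = -20 (Y(g, q) = (½)*(-40) = -20)
r(O) = -288 + 36*O (r(O) = ((8 - O)*6)*(-6) = (48 - 6*O)*(-6) = -288 + 36*O)
H(-1366, 1807) - r(Y(-1, t(3))) = -1366 - (-288 + 36*(-20)) = -1366 - (-288 - 720) = -1366 - 1*(-1008) = -1366 + 1008 = -358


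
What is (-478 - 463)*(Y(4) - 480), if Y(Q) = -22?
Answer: 472382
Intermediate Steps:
(-478 - 463)*(Y(4) - 480) = (-478 - 463)*(-22 - 480) = -941*(-502) = 472382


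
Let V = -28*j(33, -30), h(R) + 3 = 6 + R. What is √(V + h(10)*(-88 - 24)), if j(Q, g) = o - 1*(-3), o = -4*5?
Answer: 14*I*√5 ≈ 31.305*I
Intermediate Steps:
h(R) = 3 + R (h(R) = -3 + (6 + R) = 3 + R)
o = -20
j(Q, g) = -17 (j(Q, g) = -20 - 1*(-3) = -20 + 3 = -17)
V = 476 (V = -28*(-17) = 476)
√(V + h(10)*(-88 - 24)) = √(476 + (3 + 10)*(-88 - 24)) = √(476 + 13*(-112)) = √(476 - 1456) = √(-980) = 14*I*√5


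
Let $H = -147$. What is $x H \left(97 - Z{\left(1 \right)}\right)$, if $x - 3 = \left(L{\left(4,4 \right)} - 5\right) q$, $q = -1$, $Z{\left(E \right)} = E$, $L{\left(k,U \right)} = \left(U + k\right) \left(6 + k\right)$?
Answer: $1016064$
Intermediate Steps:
$L{\left(k,U \right)} = \left(6 + k\right) \left(U + k\right)$
$x = -72$ ($x = 3 + \left(\left(4^{2} + 6 \cdot 4 + 6 \cdot 4 + 4 \cdot 4\right) - 5\right) \left(-1\right) = 3 + \left(\left(16 + 24 + 24 + 16\right) - 5\right) \left(-1\right) = 3 + \left(80 - 5\right) \left(-1\right) = 3 + 75 \left(-1\right) = 3 - 75 = -72$)
$x H \left(97 - Z{\left(1 \right)}\right) = \left(-72\right) \left(-147\right) \left(97 - 1\right) = 10584 \left(97 - 1\right) = 10584 \cdot 96 = 1016064$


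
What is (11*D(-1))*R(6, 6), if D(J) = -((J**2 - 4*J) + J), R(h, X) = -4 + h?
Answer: -88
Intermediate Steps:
D(J) = -J**2 + 3*J (D(J) = -(J**2 - 3*J) = -J**2 + 3*J)
(11*D(-1))*R(6, 6) = (11*(-(3 - 1*(-1))))*(-4 + 6) = (11*(-(3 + 1)))*2 = (11*(-1*4))*2 = (11*(-4))*2 = -44*2 = -88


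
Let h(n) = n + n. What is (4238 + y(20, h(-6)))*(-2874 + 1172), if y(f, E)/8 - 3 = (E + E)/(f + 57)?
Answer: -558225364/77 ≈ -7.2497e+6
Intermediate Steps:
h(n) = 2*n
y(f, E) = 24 + 16*E/(57 + f) (y(f, E) = 24 + 8*((E + E)/(f + 57)) = 24 + 8*((2*E)/(57 + f)) = 24 + 8*(2*E/(57 + f)) = 24 + 16*E/(57 + f))
(4238 + y(20, h(-6)))*(-2874 + 1172) = (4238 + 8*(171 + 2*(2*(-6)) + 3*20)/(57 + 20))*(-2874 + 1172) = (4238 + 8*(171 + 2*(-12) + 60)/77)*(-1702) = (4238 + 8*(1/77)*(171 - 24 + 60))*(-1702) = (4238 + 8*(1/77)*207)*(-1702) = (4238 + 1656/77)*(-1702) = (327982/77)*(-1702) = -558225364/77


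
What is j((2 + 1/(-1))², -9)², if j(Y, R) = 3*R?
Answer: 729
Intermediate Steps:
j((2 + 1/(-1))², -9)² = (3*(-9))² = (-27)² = 729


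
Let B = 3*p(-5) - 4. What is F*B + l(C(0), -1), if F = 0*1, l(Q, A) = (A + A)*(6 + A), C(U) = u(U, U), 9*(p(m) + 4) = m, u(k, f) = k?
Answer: -10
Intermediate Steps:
p(m) = -4 + m/9
C(U) = U
l(Q, A) = 2*A*(6 + A) (l(Q, A) = (2*A)*(6 + A) = 2*A*(6 + A))
F = 0
B = -53/3 (B = 3*(-4 + (⅑)*(-5)) - 4 = 3*(-4 - 5/9) - 4 = 3*(-41/9) - 4 = -41/3 - 4 = -53/3 ≈ -17.667)
F*B + l(C(0), -1) = 0*(-53/3) + 2*(-1)*(6 - 1) = 0 + 2*(-1)*5 = 0 - 10 = -10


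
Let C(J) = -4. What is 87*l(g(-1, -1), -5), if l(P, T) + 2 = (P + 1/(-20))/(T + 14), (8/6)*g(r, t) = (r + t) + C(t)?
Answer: -13079/60 ≈ -217.98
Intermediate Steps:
g(r, t) = -3 + 3*r/4 + 3*t/4 (g(r, t) = 3*((r + t) - 4)/4 = 3*(-4 + r + t)/4 = -3 + 3*r/4 + 3*t/4)
l(P, T) = -2 + (-1/20 + P)/(14 + T) (l(P, T) = -2 + (P + 1/(-20))/(T + 14) = -2 + (P - 1/20)/(14 + T) = -2 + (-1/20 + P)/(14 + T))
87*l(g(-1, -1), -5) = 87*((-561/20 + (-3 + (3/4)*(-1) + (3/4)*(-1)) - 2*(-5))/(14 - 5)) = 87*((-561/20 + (-3 - 3/4 - 3/4) + 10)/9) = 87*((-561/20 - 9/2 + 10)/9) = 87*((1/9)*(-451/20)) = 87*(-451/180) = -13079/60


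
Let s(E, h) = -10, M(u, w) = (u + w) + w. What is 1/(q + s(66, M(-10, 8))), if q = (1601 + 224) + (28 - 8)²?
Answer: 1/2215 ≈ 0.00045147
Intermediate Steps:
M(u, w) = u + 2*w
q = 2225 (q = 1825 + 20² = 1825 + 400 = 2225)
1/(q + s(66, M(-10, 8))) = 1/(2225 - 10) = 1/2215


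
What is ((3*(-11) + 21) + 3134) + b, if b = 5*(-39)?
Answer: 2927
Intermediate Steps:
b = -195
((3*(-11) + 21) + 3134) + b = ((3*(-11) + 21) + 3134) - 195 = ((-33 + 21) + 3134) - 195 = (-12 + 3134) - 195 = 3122 - 195 = 2927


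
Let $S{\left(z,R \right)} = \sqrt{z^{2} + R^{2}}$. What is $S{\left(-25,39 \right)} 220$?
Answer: $220 \sqrt{2146} \approx 10191.0$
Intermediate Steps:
$S{\left(z,R \right)} = \sqrt{R^{2} + z^{2}}$
$S{\left(-25,39 \right)} 220 = \sqrt{39^{2} + \left(-25\right)^{2}} \cdot 220 = \sqrt{1521 + 625} \cdot 220 = \sqrt{2146} \cdot 220 = 220 \sqrt{2146}$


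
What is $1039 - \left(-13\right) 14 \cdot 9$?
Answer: $2677$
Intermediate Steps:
$1039 - \left(-13\right) 14 \cdot 9 = 1039 - \left(-182\right) 9 = 1039 - -1638 = 1039 + 1638 = 2677$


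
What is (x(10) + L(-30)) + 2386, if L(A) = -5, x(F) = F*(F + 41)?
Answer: 2891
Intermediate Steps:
x(F) = F*(41 + F)
(x(10) + L(-30)) + 2386 = (10*(41 + 10) - 5) + 2386 = (10*51 - 5) + 2386 = (510 - 5) + 2386 = 505 + 2386 = 2891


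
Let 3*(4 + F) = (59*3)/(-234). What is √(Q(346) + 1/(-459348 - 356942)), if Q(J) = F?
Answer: 2*I*√269342900243365/15917655 ≈ 2.0621*I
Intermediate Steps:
F = -995/234 (F = -4 + ((59*3)/(-234))/3 = -4 + (177*(-1/234))/3 = -4 + (⅓)*(-59/78) = -4 - 59/234 = -995/234 ≈ -4.2521)
Q(J) = -995/234
√(Q(346) + 1/(-459348 - 356942)) = √(-995/234 + 1/(-459348 - 356942)) = √(-995/234 + 1/(-816290)) = √(-995/234 - 1/816290) = √(-203052196/47752965) = 2*I*√269342900243365/15917655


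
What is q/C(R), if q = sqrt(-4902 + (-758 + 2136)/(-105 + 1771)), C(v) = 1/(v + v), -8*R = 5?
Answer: -5*I*sqrt(69405509)/476 ≈ -87.51*I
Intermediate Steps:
R = -5/8 (R = -1/8*5 = -5/8 ≈ -0.62500)
C(v) = 1/(2*v)
q = I*sqrt(69405509)/119 (q = sqrt(-4902 + 1378/1666) = sqrt(-4902 + 1378*(1/1666)) = sqrt(-4902 + 689/833) = sqrt(-4082677/833) = I*sqrt(69405509)/119 ≈ 70.008*I)
q/C(R) = (I*sqrt(69405509)/119)/((1/(2*(-5/8)))) = (I*sqrt(69405509)/119)/(((1/2)*(-8/5))) = (I*sqrt(69405509)/119)/(-4/5) = (I*sqrt(69405509)/119)*(-5/4) = -5*I*sqrt(69405509)/476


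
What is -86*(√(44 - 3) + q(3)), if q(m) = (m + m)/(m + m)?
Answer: -86 - 86*√41 ≈ -636.67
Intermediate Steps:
q(m) = 1 (q(m) = (2*m)/((2*m)) = (2*m)*(1/(2*m)) = 1)
-86*(√(44 - 3) + q(3)) = -86*(√(44 - 3) + 1) = -86*(√41 + 1) = -86*(1 + √41) = -86 - 86*√41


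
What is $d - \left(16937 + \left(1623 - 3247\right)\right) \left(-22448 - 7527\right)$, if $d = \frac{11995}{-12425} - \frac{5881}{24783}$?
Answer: $\frac{28268303348723423}{61585755} \approx 4.5901 \cdot 10^{8}$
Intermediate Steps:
$d = - \frac{74068702}{61585755}$ ($d = 11995 \left(- \frac{1}{12425}\right) - \frac{5881}{24783} = - \frac{2399}{2485} - \frac{5881}{24783} = - \frac{74068702}{61585755} \approx -1.2027$)
$d - \left(16937 + \left(1623 - 3247\right)\right) \left(-22448 - 7527\right) = - \frac{74068702}{61585755} - \left(16937 + \left(1623 - 3247\right)\right) \left(-22448 - 7527\right) = - \frac{74068702}{61585755} - \left(16937 + \left(1623 - 3247\right)\right) \left(-29975\right) = - \frac{74068702}{61585755} - \left(16937 - 1624\right) \left(-29975\right) = - \frac{74068702}{61585755} - 15313 \left(-29975\right) = - \frac{74068702}{61585755} - -459007175 = - \frac{74068702}{61585755} + 459007175 = \frac{28268303348723423}{61585755}$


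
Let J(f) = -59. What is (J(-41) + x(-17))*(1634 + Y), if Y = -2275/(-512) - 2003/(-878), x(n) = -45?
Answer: -4794171265/28096 ≈ -1.7064e+5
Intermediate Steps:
Y = 1511493/224768 (Y = -2275*(-1/512) - 2003*(-1/878) = 2275/512 + 2003/878 = 1511493/224768 ≈ 6.7247)
(J(-41) + x(-17))*(1634 + Y) = (-59 - 45)*(1634 + 1511493/224768) = -104*368782405/224768 = -4794171265/28096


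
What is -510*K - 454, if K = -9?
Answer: 4136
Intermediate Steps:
-510*K - 454 = -510*(-9) - 454 = -30*(-153) - 454 = 4590 - 454 = 4136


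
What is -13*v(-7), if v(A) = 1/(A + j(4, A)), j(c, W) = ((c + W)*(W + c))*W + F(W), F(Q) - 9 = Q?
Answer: 13/68 ≈ 0.19118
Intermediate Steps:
F(Q) = 9 + Q
j(c, W) = 9 + W + W*(W + c)² (j(c, W) = ((c + W)*(W + c))*W + (9 + W) = ((W + c)*(W + c))*W + (9 + W) = (W + c)²*W + (9 + W) = W*(W + c)² + (9 + W) = 9 + W + W*(W + c)²)
v(A) = 1/(9 + 2*A + A*(4 + A)²) (v(A) = 1/(A + (9 + A + A*(A + 4)²)) = 1/(A + (9 + A + A*(4 + A)²)) = 1/(9 + 2*A + A*(4 + A)²))
-13*v(-7) = -13/(9 + 2*(-7) - 7*(4 - 7)²) = -13/(9 - 14 - 7*(-3)²) = -13/(9 - 14 - 7*9) = -13/(9 - 14 - 63) = -13/(-68) = -13*(-1/68) = 13/68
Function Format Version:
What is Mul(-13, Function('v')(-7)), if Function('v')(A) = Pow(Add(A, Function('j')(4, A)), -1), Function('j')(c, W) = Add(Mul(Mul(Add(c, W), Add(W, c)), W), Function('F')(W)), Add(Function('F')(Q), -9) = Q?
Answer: Rational(13, 68) ≈ 0.19118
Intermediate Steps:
Function('F')(Q) = Add(9, Q)
Function('j')(c, W) = Add(9, W, Mul(W, Pow(Add(W, c), 2))) (Function('j')(c, W) = Add(Mul(Mul(Add(c, W), Add(W, c)), W), Add(9, W)) = Add(Mul(Mul(Add(W, c), Add(W, c)), W), Add(9, W)) = Add(Mul(Pow(Add(W, c), 2), W), Add(9, W)) = Add(Mul(W, Pow(Add(W, c), 2)), Add(9, W)) = Add(9, W, Mul(W, Pow(Add(W, c), 2))))
Function('v')(A) = Pow(Add(9, Mul(2, A), Mul(A, Pow(Add(4, A), 2))), -1) (Function('v')(A) = Pow(Add(A, Add(9, A, Mul(A, Pow(Add(A, 4), 2)))), -1) = Pow(Add(A, Add(9, A, Mul(A, Pow(Add(4, A), 2)))), -1) = Pow(Add(9, Mul(2, A), Mul(A, Pow(Add(4, A), 2))), -1))
Mul(-13, Function('v')(-7)) = Mul(-13, Pow(Add(9, Mul(2, -7), Mul(-7, Pow(Add(4, -7), 2))), -1)) = Mul(-13, Pow(Add(9, -14, Mul(-7, Pow(-3, 2))), -1)) = Mul(-13, Pow(Add(9, -14, Mul(-7, 9)), -1)) = Mul(-13, Pow(Add(9, -14, -63), -1)) = Mul(-13, Pow(-68, -1)) = Mul(-13, Rational(-1, 68)) = Rational(13, 68)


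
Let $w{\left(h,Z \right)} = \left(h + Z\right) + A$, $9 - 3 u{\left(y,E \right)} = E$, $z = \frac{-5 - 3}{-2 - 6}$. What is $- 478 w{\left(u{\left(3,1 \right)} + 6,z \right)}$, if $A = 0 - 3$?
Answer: $- \frac{9560}{3} \approx -3186.7$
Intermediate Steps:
$z = 1$ ($z = - \frac{8}{-8} = \left(-8\right) \left(- \frac{1}{8}\right) = 1$)
$u{\left(y,E \right)} = 3 - \frac{E}{3}$
$A = -3$ ($A = 0 - 3 = -3$)
$w{\left(h,Z \right)} = -3 + Z + h$ ($w{\left(h,Z \right)} = \left(h + Z\right) - 3 = \left(Z + h\right) - 3 = -3 + Z + h$)
$- 478 w{\left(u{\left(3,1 \right)} + 6,z \right)} = - 478 \left(-3 + 1 + \left(\left(3 - \frac{1}{3}\right) + 6\right)\right) = - 478 \left(-3 + 1 + \left(\frac{8}{3} + 6\right)\right) = - 478 \left(-3 + 1 + \frac{26}{3}\right) = \left(-478\right) \frac{20}{3} = - \frac{9560}{3}$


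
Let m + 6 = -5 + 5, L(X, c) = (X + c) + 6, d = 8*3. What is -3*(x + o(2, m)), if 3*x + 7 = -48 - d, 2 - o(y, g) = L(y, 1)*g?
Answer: -89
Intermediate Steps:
d = 24
L(X, c) = 6 + X + c
m = -6 (m = -6 + (-5 + 5) = -6 + 0 = -6)
o(y, g) = 2 - g*(7 + y) (o(y, g) = 2 - (6 + y + 1)*g = 2 - (7 + y)*g = 2 - g*(7 + y))
x = -79/3 (x = -7/3 + (-48 - 1*24)/3 = -7/3 + (-48 - 24)/3 = -7/3 + (⅓)*(-72) = -7/3 - 24 = -79/3 ≈ -26.333)
-3*(x + o(2, m)) = -3*(-79/3 + (2 - 1*(-6)*(7 + 2))) = -3*(-79/3 + (2 - 1*(-6)*9)) = -3*(-79/3 + (2 + 54)) = -3*(-79/3 + 56) = -3*89/3 = -89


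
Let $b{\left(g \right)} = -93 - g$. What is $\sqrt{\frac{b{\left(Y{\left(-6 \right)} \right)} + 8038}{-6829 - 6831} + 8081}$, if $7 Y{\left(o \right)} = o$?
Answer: $\frac{\sqrt{18470188664095}}{47810} \approx 89.891$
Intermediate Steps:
$Y{\left(o \right)} = \frac{o}{7}$
$\sqrt{\frac{b{\left(Y{\left(-6 \right)} \right)} + 8038}{-6829 - 6831} + 8081} = \sqrt{\frac{\left(-93 - \frac{1}{7} \left(-6\right)\right) + 8038}{-6829 - 6831} + 8081} = \sqrt{\frac{\left(-93 - - \frac{6}{7}\right) + 8038}{-13660} + 8081} = \sqrt{\left(\left(-93 + \frac{6}{7}\right) + 8038\right) \left(- \frac{1}{13660}\right) + 8081} = \sqrt{\left(- \frac{645}{7} + 8038\right) \left(- \frac{1}{13660}\right) + 8081} = \sqrt{\frac{55621}{7} \left(- \frac{1}{13660}\right) + 8081} = \sqrt{- \frac{55621}{95620} + 8081} = \sqrt{\frac{772649599}{95620}} = \frac{\sqrt{18470188664095}}{47810}$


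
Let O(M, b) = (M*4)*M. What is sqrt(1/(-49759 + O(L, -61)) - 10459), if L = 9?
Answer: I*sqrt(25559905323710)/49435 ≈ 102.27*I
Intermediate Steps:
O(M, b) = 4*M**2 (O(M, b) = (4*M)*M = 4*M**2)
sqrt(1/(-49759 + O(L, -61)) - 10459) = sqrt(1/(-49759 + 4*9**2) - 10459) = sqrt(1/(-49759 + 4*81) - 10459) = sqrt(1/(-49759 + 324) - 10459) = sqrt(1/(-49435) - 10459) = sqrt(-1/49435 - 10459) = sqrt(-517040666/49435) = I*sqrt(25559905323710)/49435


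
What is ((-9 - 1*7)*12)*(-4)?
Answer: 768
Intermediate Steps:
((-9 - 1*7)*12)*(-4) = ((-9 - 7)*12)*(-4) = -16*12*(-4) = -192*(-4) = 768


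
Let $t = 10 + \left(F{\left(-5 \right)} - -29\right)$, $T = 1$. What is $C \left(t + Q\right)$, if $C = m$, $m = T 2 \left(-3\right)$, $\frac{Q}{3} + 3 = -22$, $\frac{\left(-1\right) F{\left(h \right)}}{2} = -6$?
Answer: $144$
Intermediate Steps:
$F{\left(h \right)} = 12$ ($F{\left(h \right)} = \left(-2\right) \left(-6\right) = 12$)
$Q = -75$ ($Q = -9 + 3 \left(-22\right) = -9 - 66 = -75$)
$t = 51$ ($t = 10 + \left(12 - -29\right) = 10 + \left(12 + 29\right) = 10 + 41 = 51$)
$m = -6$ ($m = 1 \cdot 2 \left(-3\right) = 2 \left(-3\right) = -6$)
$C = -6$
$C \left(t + Q\right) = - 6 \left(51 - 75\right) = \left(-6\right) \left(-24\right) = 144$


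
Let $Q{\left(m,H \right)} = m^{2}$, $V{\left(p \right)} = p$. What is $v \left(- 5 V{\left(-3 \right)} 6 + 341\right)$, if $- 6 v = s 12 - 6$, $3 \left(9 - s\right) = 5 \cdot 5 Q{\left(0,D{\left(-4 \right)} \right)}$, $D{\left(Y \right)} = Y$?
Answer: $-7327$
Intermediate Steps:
$s = 9$ ($s = 9 - \frac{5 \cdot 5 \cdot 0^{2}}{3} = 9 - \frac{25 \cdot 0}{3} = 9 - 0 = 9 + 0 = 9$)
$v = -17$ ($v = - \frac{9 \cdot 12 - 6}{6} = - \frac{108 - 6}{6} = \left(- \frac{1}{6}\right) 102 = -17$)
$v \left(- 5 V{\left(-3 \right)} 6 + 341\right) = - 17 \left(\left(-5\right) \left(-3\right) 6 + 341\right) = - 17 \left(15 \cdot 6 + 341\right) = - 17 \left(90 + 341\right) = \left(-17\right) 431 = -7327$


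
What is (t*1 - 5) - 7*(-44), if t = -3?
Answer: 300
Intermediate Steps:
(t*1 - 5) - 7*(-44) = (-3*1 - 5) - 7*(-44) = (-3 - 5) + 308 = -8 + 308 = 300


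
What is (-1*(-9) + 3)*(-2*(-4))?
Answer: 96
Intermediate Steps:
(-1*(-9) + 3)*(-2*(-4)) = (9 + 3)*8 = 12*8 = 96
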